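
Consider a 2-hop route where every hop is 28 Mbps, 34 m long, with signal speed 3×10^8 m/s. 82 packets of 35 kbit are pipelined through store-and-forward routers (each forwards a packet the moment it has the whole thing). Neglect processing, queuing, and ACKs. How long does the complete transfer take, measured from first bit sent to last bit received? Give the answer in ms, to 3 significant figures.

Per-hop transmission t_tx = L/R = 35000/28000000 = 1.25 ms.
Per-hop propagation t_prop = 34/300000000 = 0.000113333 ms.
Pipeline fill: first packet needs 2·t_tx to clear all hops; remaining 81 packets each add one t_tx.
Total = (2+82-1)·t_tx + 2·t_prop = 83·1.25 + 2·0.000113333 = 104 ms.

104 ms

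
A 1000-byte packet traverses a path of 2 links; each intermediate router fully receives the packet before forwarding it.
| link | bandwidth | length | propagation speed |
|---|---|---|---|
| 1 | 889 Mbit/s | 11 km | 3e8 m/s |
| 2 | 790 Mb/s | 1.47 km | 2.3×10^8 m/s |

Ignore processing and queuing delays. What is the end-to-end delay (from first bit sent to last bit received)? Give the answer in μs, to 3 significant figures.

62.2 μs

L = 1000 × 8 = 8000 bits.
Transmission delays (L/R per hop): 8.99888, 10.1266 μs; sum = 19.1255 μs.
Propagation delays (d/s per hop): 36.6667, 6.3913 μs; sum = 43.058 μs.
End-to-end = 62.2 μs.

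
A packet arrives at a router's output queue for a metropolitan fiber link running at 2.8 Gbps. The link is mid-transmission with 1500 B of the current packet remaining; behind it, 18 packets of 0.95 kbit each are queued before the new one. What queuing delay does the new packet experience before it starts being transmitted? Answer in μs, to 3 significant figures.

Each queued packet: L/R = 950/2800000000 = 0.339286 μs.
18 queued → 6.10714 μs.
Plus remaining 12000 bits of current packet: 4.28571 μs.
Queuing delay = 10.4 μs.

10.4 μs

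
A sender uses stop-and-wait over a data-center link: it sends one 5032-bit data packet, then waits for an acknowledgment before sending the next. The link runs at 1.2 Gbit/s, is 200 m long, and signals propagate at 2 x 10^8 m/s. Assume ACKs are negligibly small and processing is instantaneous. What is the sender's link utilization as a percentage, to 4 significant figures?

67.71 %

t_tx = L/R = 5032/1200000000 = 4.19333e-06 s.
t_prop = 200/200000000 = 1e-06 s; RTT = 2e-06 s.
Cycle = t_tx + RTT = 6.19333e-06 s.
Utilization = t_tx / cycle = 4.19333e-06/6.19333e-06 = 67.71 %.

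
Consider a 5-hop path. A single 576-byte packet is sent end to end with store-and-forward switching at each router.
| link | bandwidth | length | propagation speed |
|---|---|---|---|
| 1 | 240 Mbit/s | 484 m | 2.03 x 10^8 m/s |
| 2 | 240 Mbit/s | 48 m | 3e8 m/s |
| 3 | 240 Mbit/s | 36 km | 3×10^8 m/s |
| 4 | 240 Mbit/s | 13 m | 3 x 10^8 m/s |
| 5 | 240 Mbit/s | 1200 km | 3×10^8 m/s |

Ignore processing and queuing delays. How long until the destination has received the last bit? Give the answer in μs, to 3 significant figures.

L = 576 × 8 = 4608 bits.
Transmission delay per hop = L/R = 4608/240000000 = 19.2 μs; 5 hops → 96 μs.
Propagation delays (d/s per hop): 2.38424, 0.16, 120, 0.0433333, 4000 μs; sum = 4122.59 μs.
End-to-end = 4220 μs.

4220 μs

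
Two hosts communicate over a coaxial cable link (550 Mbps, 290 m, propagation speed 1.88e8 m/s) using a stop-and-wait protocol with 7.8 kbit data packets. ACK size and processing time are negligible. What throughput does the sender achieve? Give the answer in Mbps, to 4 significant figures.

t_tx = L/R = 7800/550000000 = 1.41818e-05 s.
t_prop = 290/188000000 = 1.54255e-06 s; RTT = 3.08511e-06 s.
Cycle = t_tx + RTT = 1.72669e-05 s.
Throughput = L / cycle = 7800 / 1.72669e-05 = 451.7 Mbps.

451.7 Mbps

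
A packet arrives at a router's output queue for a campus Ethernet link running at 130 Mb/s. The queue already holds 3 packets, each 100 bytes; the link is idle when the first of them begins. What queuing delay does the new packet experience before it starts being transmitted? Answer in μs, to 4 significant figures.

18.46 μs

Each queued packet: L/R = 800/130000000 = 6.15385 μs.
3 queued → 18.4615 μs.
Queuing delay = 18.46 μs.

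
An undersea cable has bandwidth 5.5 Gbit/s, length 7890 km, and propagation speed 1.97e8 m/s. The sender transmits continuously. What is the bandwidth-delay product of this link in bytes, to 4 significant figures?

27530000 bytes

Propagation delay = 7890000 / 197000000 = 0.0400508 s.
BDP = R × t_prop = 5500000000 × 0.0400508 = 220279000 bits.
In bytes: 220279000/8 = 27530000 bytes.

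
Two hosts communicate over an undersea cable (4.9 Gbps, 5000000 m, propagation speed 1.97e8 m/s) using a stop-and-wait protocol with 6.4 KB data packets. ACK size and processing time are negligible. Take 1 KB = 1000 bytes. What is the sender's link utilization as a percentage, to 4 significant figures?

0.02058 %

t_tx = L/R = 51200/4900000000 = 1.0449e-05 s.
t_prop = 5000000/197000000 = 0.0253807 s; RTT = 0.0507614 s.
Cycle = t_tx + RTT = 0.0507719 s.
Utilization = t_tx / cycle = 1.0449e-05/0.0507719 = 0.02058 %.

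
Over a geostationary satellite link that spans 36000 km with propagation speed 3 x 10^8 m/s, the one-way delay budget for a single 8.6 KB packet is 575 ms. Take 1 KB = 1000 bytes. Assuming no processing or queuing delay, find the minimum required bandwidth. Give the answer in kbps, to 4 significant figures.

151.2 kbps

L = 68800 bits.
Propagation delay = 36000000 / 300000000 = 120 ms.
Transmission budget = 575 − 120 = 455 ms.
R ≥ L / t_tx = 68800 bits / 0.455 s = 151.2 kbps.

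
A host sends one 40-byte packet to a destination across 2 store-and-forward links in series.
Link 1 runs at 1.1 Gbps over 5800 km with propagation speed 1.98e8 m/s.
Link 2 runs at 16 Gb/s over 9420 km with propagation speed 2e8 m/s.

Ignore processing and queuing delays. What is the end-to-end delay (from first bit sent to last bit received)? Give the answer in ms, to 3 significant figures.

76.4 ms

L = 40 × 8 = 320 bits.
Transmission delays (L/R per hop): 0.000290909, 2e-05 ms; sum = 0.000310909 ms.
Propagation delays (d/s per hop): 29.2929, 47.1 ms; sum = 76.3929 ms.
End-to-end = 76.4 ms.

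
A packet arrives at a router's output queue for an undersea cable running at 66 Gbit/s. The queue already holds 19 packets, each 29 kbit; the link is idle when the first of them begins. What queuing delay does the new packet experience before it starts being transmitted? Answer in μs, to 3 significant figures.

8.35 μs

Each queued packet: L/R = 29000/66000000000 = 0.439394 μs.
19 queued → 8.34848 μs.
Queuing delay = 8.35 μs.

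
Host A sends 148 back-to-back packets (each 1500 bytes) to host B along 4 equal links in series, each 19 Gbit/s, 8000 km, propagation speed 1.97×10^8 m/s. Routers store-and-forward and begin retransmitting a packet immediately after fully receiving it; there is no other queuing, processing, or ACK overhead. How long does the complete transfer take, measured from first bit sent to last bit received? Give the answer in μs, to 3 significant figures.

163000 μs

Per-hop transmission t_tx = L/R = 12000/19000000000 = 0.631579 μs.
Per-hop propagation t_prop = 8000000/197000000 = 40609.1 μs.
Pipeline fill: first packet needs 4·t_tx to clear all hops; remaining 147 packets each add one t_tx.
Total = (4+148-1)·t_tx + 4·t_prop = 151·0.631579 + 4·40609.1 = 163000 μs.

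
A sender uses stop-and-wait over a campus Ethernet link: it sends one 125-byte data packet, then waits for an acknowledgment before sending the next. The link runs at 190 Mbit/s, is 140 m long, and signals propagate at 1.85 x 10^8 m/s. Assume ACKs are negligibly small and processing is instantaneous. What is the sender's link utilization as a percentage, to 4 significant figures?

t_tx = L/R = 1000/190000000 = 5.26316e-06 s.
t_prop = 140/185000000 = 7.56757e-07 s; RTT = 1.51351e-06 s.
Cycle = t_tx + RTT = 6.77667e-06 s.
Utilization = t_tx / cycle = 5.26316e-06/6.77667e-06 = 77.67 %.

77.67 %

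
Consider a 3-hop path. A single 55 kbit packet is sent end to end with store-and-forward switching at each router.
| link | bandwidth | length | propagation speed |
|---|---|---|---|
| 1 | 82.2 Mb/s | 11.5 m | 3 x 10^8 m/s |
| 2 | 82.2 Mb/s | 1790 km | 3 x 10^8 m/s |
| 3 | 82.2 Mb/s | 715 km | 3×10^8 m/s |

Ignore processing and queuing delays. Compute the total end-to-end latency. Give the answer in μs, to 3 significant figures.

L = 55000 bits.
Transmission delay per hop = L/R = 55000/82200000 = 669.1 μs; 3 hops → 2007.3 μs.
Propagation delays (d/s per hop): 0.0383333, 5966.67, 2383.33 μs; sum = 8350.04 μs.
End-to-end = 10400 μs.

10400 μs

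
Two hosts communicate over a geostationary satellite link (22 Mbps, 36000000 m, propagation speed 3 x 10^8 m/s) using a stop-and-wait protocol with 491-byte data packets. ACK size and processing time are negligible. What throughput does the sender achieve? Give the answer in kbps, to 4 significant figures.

16.35 kbps

t_tx = L/R = 3928/22000000 = 0.000178545 s.
t_prop = 36000000/300000000 = 0.12 s; RTT = 0.24 s.
Cycle = t_tx + RTT = 0.240179 s.
Throughput = L / cycle = 3928 / 0.240179 = 16.35 kbps.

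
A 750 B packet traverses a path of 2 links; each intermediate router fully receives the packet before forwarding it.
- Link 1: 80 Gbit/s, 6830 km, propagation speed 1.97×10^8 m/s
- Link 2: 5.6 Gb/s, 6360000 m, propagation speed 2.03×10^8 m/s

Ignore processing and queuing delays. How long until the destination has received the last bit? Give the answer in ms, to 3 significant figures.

66.0 ms

L = 750 × 8 = 6000 bits.
Transmission delays (L/R per hop): 7.5e-05, 0.00107143 ms; sum = 0.00114643 ms.
Propagation delays (d/s per hop): 34.6701, 31.33 ms; sum = 66.0001 ms.
End-to-end = 66.0 ms.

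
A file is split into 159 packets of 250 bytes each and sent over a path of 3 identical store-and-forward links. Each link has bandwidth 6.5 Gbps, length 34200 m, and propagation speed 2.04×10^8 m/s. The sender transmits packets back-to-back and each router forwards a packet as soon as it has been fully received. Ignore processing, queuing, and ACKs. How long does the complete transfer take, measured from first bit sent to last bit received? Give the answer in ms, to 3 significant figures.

Per-hop transmission t_tx = L/R = 2000/6500000000 = 0.000307692 ms.
Per-hop propagation t_prop = 34200/204000000 = 0.167647 ms.
Pipeline fill: first packet needs 3·t_tx to clear all hops; remaining 158 packets each add one t_tx.
Total = (3+159-1)·t_tx + 3·t_prop = 161·0.000307692 + 3·0.167647 = 0.552 ms.

0.552 ms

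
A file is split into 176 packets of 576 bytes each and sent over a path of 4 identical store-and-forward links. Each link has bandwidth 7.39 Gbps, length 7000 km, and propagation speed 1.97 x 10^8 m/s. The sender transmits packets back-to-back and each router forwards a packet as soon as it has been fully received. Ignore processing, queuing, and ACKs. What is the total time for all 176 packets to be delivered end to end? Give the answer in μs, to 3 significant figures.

Per-hop transmission t_tx = L/R = 4608/7390000000 = 0.623545 μs.
Per-hop propagation t_prop = 7000000/197000000 = 35533 μs.
Pipeline fill: first packet needs 4·t_tx to clear all hops; remaining 175 packets each add one t_tx.
Total = (4+176-1)·t_tx + 4·t_prop = 179·0.623545 + 4·35533 = 142000 μs.

142000 μs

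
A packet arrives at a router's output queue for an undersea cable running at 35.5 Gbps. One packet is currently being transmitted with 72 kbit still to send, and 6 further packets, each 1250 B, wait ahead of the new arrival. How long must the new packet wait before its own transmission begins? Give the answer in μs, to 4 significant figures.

Each queued packet: L/R = 10000/35500000000 = 0.28169 μs.
6 queued → 1.69014 μs.
Plus remaining 72000 bits of current packet: 2.02817 μs.
Queuing delay = 3.718 μs.

3.718 μs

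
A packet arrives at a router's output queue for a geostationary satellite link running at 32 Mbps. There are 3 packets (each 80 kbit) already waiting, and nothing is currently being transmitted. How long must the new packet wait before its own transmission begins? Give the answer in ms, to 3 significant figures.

Each queued packet: L/R = 80000/32000000 = 2.5 ms.
3 queued → 7.5 ms.
Queuing delay = 7.50 ms.

7.50 ms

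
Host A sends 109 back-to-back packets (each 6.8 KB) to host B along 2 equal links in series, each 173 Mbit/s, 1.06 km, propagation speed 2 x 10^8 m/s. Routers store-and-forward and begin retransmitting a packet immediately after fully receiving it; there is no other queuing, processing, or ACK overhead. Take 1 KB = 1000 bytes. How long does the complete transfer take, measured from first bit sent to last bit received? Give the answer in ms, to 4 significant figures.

34.60 ms

Per-hop transmission t_tx = L/R = 54400/173000000 = 0.314451 ms.
Per-hop propagation t_prop = 1060/200000000 = 0.0053 ms.
Pipeline fill: first packet needs 2·t_tx to clear all hops; remaining 108 packets each add one t_tx.
Total = (2+109-1)·t_tx + 2·t_prop = 110·0.314451 + 2·0.0053 = 34.60 ms.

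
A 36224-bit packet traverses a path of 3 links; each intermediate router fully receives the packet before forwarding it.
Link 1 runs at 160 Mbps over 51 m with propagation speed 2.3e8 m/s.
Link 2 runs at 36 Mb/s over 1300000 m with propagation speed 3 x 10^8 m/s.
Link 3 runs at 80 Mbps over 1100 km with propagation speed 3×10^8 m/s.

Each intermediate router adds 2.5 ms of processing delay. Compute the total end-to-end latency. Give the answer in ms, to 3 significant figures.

Transmission delays (L/R per hop): 0.2264, 1.00622, 0.4528 ms; sum = 1.68542 ms.
Propagation delays (d/s per hop): 0.000221739, 4.33333, 3.66667 ms; sum = 8.00022 ms.
Processing at 2 router(s): 2 × 2.5 ms = 5 ms.
End-to-end = 14.7 ms.

14.7 ms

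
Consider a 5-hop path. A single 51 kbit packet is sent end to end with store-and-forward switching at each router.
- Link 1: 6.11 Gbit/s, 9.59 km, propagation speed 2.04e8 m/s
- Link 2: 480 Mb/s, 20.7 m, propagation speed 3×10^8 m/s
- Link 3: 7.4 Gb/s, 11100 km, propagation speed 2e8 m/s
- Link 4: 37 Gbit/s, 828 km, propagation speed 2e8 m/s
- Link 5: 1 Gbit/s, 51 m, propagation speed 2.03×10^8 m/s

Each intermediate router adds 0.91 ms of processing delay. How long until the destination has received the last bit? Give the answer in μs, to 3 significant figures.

63500 μs

L = 51000 bits.
Transmission delays (L/R per hop): 8.34697, 106.25, 6.89189, 1.37838, 51 μs; sum = 173.867 μs.
Propagation delays (d/s per hop): 47.0098, 0.069, 55500, 4140, 0.251232 μs; sum = 59687.3 μs.
Processing at 4 router(s): 4 × 0.91 ms = 3640 μs.
End-to-end = 63500 μs.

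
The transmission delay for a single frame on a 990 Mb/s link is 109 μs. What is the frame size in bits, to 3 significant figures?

L = R × t_tx = 990000000 b/s × 0.000109 s = 107910 bits.

108000 bits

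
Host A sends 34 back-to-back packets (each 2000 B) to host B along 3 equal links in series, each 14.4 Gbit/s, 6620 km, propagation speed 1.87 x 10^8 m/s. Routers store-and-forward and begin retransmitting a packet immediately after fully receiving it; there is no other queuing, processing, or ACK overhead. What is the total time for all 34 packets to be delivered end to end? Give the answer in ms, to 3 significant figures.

Per-hop transmission t_tx = L/R = 16000/14400000000 = 0.00111111 ms.
Per-hop propagation t_prop = 6620000/187000000 = 35.4011 ms.
Pipeline fill: first packet needs 3·t_tx to clear all hops; remaining 33 packets each add one t_tx.
Total = (3+34-1)·t_tx + 3·t_prop = 36·0.00111111 + 3·35.4011 = 106 ms.

106 ms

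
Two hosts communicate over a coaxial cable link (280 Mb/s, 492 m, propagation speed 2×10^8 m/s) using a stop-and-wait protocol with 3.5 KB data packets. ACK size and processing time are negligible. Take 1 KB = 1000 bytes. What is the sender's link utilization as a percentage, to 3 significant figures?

t_tx = L/R = 28000/280000000 = 0.0001 s.
t_prop = 492/200000000 = 2.46e-06 s; RTT = 4.92e-06 s.
Cycle = t_tx + RTT = 0.00010492 s.
Utilization = t_tx / cycle = 0.0001/0.00010492 = 95.3 %.

95.3 %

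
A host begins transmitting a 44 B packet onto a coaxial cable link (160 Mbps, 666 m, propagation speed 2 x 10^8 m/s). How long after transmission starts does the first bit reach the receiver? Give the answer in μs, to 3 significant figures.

First bit experiences only propagation delay: d/s = 666/200000000 = 3.33 μs.

3.33 μs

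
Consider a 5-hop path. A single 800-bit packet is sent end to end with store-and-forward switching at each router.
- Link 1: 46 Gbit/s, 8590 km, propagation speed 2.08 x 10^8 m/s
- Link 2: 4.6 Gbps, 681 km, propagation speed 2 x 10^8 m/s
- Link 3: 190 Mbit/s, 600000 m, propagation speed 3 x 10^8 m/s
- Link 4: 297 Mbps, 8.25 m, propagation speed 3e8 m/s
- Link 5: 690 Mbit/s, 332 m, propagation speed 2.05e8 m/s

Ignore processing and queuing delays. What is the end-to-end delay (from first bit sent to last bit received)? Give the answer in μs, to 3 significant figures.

46700 μs

Transmission delays (L/R per hop): 0.0173913, 0.173913, 4.21053, 2.6936, 1.15942 μs; sum = 8.25485 μs.
Propagation delays (d/s per hop): 41298.1, 3405, 2000, 0.0275, 1.61951 μs; sum = 46704.7 μs.
End-to-end = 46700 μs.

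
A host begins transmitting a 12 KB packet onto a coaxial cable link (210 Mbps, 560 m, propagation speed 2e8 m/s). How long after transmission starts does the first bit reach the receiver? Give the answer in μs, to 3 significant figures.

First bit experiences only propagation delay: d/s = 560/200000000 = 2.80 μs.

2.80 μs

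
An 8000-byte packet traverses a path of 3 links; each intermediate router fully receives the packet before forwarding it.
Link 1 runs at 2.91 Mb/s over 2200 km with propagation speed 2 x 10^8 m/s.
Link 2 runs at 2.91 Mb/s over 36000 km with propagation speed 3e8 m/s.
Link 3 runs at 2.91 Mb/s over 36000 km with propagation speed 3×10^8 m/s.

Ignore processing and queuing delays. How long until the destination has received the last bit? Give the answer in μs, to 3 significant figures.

317000 μs

L = 8000 × 8 = 64000 bits.
Transmission delay per hop = L/R = 64000/2910000 = 21993.1 μs; 3 hops → 65979.4 μs.
Propagation delays (d/s per hop): 11000, 120000, 120000 μs; sum = 251000 μs.
End-to-end = 317000 μs.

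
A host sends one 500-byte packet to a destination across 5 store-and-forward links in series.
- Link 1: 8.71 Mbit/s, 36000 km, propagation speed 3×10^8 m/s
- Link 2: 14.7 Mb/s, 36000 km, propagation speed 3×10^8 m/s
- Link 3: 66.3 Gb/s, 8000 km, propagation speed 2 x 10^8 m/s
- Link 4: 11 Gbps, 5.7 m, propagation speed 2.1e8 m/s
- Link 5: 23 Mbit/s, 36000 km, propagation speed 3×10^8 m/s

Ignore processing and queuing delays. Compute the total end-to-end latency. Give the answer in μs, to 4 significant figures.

400900 μs

L = 500 × 8 = 4000 bits.
Transmission delays (L/R per hop): 459.242, 272.109, 0.0603318, 0.363636, 173.913 μs; sum = 905.688 μs.
Propagation delays (d/s per hop): 120000, 120000, 40000, 0.0271429, 120000 μs; sum = 400000 μs.
End-to-end = 400900 μs.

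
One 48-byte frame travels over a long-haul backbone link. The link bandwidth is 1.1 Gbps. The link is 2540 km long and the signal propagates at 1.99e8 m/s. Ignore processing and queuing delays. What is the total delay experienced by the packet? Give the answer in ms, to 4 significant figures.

12.76 ms

L = 48 × 8 = 384 bits.
Transmission delay = L/R = 384 / 1100000000 = 0.000349091 ms.
Propagation delay = d/s = 2540000 m / 199000000 m/s = 12.7638 ms.
Total = 12.76 ms.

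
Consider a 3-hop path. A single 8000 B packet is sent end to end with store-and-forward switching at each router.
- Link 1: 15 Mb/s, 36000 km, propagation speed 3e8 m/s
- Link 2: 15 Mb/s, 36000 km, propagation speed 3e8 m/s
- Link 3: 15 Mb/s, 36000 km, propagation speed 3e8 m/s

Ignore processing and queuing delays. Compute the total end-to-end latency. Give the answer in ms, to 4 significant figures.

L = 8000 × 8 = 64000 bits.
Transmission delay per hop = L/R = 64000/15000000 = 4.26667 ms; 3 hops → 12.8 ms.
Propagation delays (d/s per hop): 120, 120, 120 ms; sum = 360 ms.
End-to-end = 372.8 ms.

372.8 ms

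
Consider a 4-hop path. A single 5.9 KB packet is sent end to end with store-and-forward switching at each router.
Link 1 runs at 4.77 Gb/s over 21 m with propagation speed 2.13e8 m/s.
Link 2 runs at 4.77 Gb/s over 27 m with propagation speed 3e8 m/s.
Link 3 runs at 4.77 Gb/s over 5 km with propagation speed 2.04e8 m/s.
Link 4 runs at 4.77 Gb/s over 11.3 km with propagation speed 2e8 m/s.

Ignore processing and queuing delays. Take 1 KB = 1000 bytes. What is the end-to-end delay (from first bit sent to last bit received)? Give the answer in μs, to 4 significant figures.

120.8 μs

L = 47200 bits.
Transmission delay per hop = L/R = 47200/4770000000 = 9.89518 μs; 4 hops → 39.5807 μs.
Propagation delays (d/s per hop): 0.0985915, 0.09, 24.5098, 56.5 μs; sum = 81.1984 μs.
End-to-end = 120.8 μs.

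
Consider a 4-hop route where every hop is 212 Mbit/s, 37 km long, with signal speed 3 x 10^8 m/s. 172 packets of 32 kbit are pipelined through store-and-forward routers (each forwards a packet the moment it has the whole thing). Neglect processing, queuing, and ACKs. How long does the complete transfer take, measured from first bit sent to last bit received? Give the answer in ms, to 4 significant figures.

Per-hop transmission t_tx = L/R = 32000/212000000 = 0.150943 ms.
Per-hop propagation t_prop = 37000/300000000 = 0.123333 ms.
Pipeline fill: first packet needs 4·t_tx to clear all hops; remaining 171 packets each add one t_tx.
Total = (4+172-1)·t_tx + 4·t_prop = 175·0.150943 + 4·0.123333 = 26.91 ms.

26.91 ms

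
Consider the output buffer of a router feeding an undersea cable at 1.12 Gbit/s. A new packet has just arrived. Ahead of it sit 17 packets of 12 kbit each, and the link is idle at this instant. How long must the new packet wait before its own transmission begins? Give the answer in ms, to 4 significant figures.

Each queued packet: L/R = 12000/1120000000 = 0.0107143 ms.
17 queued → 0.182143 ms.
Queuing delay = 0.1821 ms.

0.1821 ms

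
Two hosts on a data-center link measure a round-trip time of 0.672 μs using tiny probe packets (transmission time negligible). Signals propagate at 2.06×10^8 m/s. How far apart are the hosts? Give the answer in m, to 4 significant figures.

One-way propagation = RTT/2 = 0.336 μs.
d = s × t = 206000000 × 3.36e-07 = 69.22 m.

69.22 m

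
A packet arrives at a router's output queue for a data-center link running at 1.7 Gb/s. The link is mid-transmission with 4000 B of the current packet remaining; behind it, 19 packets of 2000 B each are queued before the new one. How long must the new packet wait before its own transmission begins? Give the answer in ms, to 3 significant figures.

0.198 ms

Each queued packet: L/R = 16000/1700000000 = 0.00941176 ms.
19 queued → 0.178824 ms.
Plus remaining 32000 bits of current packet: 0.0188235 ms.
Queuing delay = 0.198 ms.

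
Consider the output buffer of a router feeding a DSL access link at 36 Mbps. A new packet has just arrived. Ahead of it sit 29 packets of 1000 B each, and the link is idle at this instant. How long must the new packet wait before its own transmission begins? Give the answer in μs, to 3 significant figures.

6440 μs

Each queued packet: L/R = 8000/36000000 = 222.222 μs.
29 queued → 6444.44 μs.
Queuing delay = 6440 μs.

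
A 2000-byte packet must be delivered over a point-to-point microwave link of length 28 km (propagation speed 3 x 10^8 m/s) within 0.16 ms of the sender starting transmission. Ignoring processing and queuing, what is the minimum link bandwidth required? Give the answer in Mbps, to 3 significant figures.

L = 16000 bits.
Propagation delay = 28000 / 300000000 = 0.0933333 ms.
Transmission budget = 0.16 − 0.0933333 = 0.0666667 ms.
R ≥ L / t_tx = 16000 bits / 6.66667e-05 s = 240 Mbps.

240 Mbps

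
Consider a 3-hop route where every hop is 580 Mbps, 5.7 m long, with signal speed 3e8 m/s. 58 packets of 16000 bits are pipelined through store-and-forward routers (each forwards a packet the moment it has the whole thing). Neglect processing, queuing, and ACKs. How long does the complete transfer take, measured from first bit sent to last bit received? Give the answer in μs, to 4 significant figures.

1655 μs

Per-hop transmission t_tx = L/R = 16000/580000000 = 27.5862 μs.
Per-hop propagation t_prop = 5.7/300000000 = 0.019 μs.
Pipeline fill: first packet needs 3·t_tx to clear all hops; remaining 57 packets each add one t_tx.
Total = (3+58-1)·t_tx + 3·t_prop = 60·27.5862 + 3·0.019 = 1655 μs.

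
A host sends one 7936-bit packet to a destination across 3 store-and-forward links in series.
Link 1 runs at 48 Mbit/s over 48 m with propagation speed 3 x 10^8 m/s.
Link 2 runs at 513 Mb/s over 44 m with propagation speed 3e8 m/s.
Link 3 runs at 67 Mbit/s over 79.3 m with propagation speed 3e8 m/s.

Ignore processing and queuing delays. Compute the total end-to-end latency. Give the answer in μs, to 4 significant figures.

Transmission delays (L/R per hop): 165.333, 15.4698, 118.448 μs; sum = 299.251 μs.
Propagation delays (d/s per hop): 0.16, 0.146667, 0.264333 μs; sum = 0.571 μs.
End-to-end = 299.8 μs.

299.8 μs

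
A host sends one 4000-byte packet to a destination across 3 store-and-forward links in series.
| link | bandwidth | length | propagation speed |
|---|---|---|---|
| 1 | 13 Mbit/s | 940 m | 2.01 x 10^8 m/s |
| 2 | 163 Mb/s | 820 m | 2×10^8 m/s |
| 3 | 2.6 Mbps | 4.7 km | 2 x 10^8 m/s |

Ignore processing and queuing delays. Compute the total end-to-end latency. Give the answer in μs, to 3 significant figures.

L = 4000 × 8 = 32000 bits.
Transmission delays (L/R per hop): 2461.54, 196.319, 12307.7 μs; sum = 14965.5 μs.
Propagation delays (d/s per hop): 4.67662, 4.1, 23.5 μs; sum = 32.2766 μs.
End-to-end = 15000 μs.

15000 μs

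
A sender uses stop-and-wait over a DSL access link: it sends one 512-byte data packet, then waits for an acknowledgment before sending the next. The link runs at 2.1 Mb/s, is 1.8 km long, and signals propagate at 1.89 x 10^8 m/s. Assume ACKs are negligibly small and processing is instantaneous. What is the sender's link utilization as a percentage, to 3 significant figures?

99.0 %

t_tx = L/R = 4096/2100000 = 0.00195048 s.
t_prop = 1800/189000000 = 9.52381e-06 s; RTT = 1.90476e-05 s.
Cycle = t_tx + RTT = 0.00196952 s.
Utilization = t_tx / cycle = 0.00195048/0.00196952 = 99.0 %.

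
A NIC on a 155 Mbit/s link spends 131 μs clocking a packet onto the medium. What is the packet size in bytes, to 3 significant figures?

2540 bytes

L = R × t_tx = 155000000 b/s × 0.000131 s = 20305 bits.
In bytes: 20305 / 8 = 2540 bytes.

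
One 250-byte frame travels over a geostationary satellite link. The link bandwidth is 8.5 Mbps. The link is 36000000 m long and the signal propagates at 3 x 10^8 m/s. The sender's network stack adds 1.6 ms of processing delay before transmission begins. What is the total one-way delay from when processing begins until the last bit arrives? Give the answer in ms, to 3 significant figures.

122 ms

L = 250 × 8 = 2000 bits.
Transmission delay = L/R = 2000 / 8500000 = 0.235294 ms.
Propagation delay = d/s = 36000000 m / 300000000 m/s = 120 ms.
Plus processing delay 1.6 ms = 1.6 ms.
Total = 122 ms.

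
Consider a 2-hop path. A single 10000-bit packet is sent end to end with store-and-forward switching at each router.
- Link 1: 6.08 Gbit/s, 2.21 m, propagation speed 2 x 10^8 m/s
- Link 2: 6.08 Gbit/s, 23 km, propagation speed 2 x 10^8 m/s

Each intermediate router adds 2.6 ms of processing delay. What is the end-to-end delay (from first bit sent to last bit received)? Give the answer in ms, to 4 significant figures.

Transmission delay per hop = L/R = 10000/6080000000 = 0.00164474 ms; 2 hops → 0.00328947 ms.
Propagation delays (d/s per hop): 1.105e-05, 0.115 ms; sum = 0.115011 ms.
Processing at 1 router(s): 1 × 2.6 ms = 2.6 ms.
End-to-end = 2.718 ms.

2.718 ms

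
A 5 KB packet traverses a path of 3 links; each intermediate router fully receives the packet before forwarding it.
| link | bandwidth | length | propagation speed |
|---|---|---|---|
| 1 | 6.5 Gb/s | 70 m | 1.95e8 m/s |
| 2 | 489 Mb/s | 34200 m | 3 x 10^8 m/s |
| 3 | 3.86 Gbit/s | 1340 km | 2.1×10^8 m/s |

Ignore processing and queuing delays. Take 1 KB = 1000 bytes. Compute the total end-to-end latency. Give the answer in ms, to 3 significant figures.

6.59 ms

L = 40000 bits.
Transmission delays (L/R per hop): 0.00615385, 0.0817996, 0.0103627 ms; sum = 0.0983161 ms.
Propagation delays (d/s per hop): 0.000358974, 0.114, 6.38095 ms; sum = 6.49531 ms.
End-to-end = 6.59 ms.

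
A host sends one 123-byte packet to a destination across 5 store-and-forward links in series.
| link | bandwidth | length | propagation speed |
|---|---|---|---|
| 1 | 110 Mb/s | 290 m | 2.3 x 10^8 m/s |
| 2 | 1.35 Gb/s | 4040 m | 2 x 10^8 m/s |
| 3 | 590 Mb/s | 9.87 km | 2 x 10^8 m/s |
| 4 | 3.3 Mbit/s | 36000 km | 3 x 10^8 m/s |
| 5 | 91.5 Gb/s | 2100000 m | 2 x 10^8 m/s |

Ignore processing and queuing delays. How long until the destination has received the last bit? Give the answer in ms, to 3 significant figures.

L = 123 × 8 = 984 bits.
Transmission delays (L/R per hop): 0.00894545, 0.000728889, 0.0016678, 0.298182, 1.07541e-05 ms; sum = 0.309535 ms.
Propagation delays (d/s per hop): 0.00126087, 0.0202, 0.04935, 120, 10.5 ms; sum = 130.571 ms.
End-to-end = 131 ms.

131 ms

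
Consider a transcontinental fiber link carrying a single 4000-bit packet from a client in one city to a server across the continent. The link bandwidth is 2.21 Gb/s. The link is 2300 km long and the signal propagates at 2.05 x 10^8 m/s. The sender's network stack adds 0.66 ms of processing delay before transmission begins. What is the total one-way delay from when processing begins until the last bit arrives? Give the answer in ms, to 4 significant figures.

11.88 ms

Transmission delay = L/R = 4000 / 2210000000 = 0.00180995 ms.
Propagation delay = d/s = 2300000 m / 2.05e+08 m/s = 11.2195 ms.
Plus processing delay 0.66 ms = 0.66 ms.
Total = 11.88 ms.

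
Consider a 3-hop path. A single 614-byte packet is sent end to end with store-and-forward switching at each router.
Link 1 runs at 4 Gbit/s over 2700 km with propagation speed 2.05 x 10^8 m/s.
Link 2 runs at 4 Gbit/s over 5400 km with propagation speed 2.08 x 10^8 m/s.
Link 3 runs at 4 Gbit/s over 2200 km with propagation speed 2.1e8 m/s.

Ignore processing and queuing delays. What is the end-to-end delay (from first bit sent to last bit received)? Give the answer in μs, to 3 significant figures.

49600 μs

L = 614 × 8 = 4912 bits.
Transmission delay per hop = L/R = 4912/4000000000 = 1.228 μs; 3 hops → 3.684 μs.
Propagation delays (d/s per hop): 13170.7, 25961.5, 10476.2 μs; sum = 49608.5 μs.
End-to-end = 49600 μs.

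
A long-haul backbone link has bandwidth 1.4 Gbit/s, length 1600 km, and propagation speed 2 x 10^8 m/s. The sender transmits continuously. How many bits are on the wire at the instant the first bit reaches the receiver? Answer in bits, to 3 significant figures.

Propagation delay = 1600000 / 200000000 = 0.008 s.
BDP = R × t_prop = 1400000000 × 0.008 = 11200000 bits.

11200000 bits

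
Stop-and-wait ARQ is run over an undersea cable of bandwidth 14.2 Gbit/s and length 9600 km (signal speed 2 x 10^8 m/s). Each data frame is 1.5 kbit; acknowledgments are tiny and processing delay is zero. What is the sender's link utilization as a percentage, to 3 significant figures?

t_tx = L/R = 1500/14200000000 = 1.05634e-07 s.
t_prop = 9600000/200000000 = 0.048 s; RTT = 0.096 s.
Cycle = t_tx + RTT = 0.0960001 s.
Utilization = t_tx / cycle = 1.05634e-07/0.0960001 = 0.000110 %.

0.000110 %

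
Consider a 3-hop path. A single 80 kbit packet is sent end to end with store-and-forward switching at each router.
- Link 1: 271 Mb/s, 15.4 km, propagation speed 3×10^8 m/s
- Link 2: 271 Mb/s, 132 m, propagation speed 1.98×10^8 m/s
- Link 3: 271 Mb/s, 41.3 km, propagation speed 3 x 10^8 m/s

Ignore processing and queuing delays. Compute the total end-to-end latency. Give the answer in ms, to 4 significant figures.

1.075 ms

L = 80000 bits.
Transmission delay per hop = L/R = 80000/271000000 = 0.295203 ms; 3 hops → 0.885609 ms.
Propagation delays (d/s per hop): 0.0513333, 0.000666667, 0.137667 ms; sum = 0.189667 ms.
End-to-end = 1.075 ms.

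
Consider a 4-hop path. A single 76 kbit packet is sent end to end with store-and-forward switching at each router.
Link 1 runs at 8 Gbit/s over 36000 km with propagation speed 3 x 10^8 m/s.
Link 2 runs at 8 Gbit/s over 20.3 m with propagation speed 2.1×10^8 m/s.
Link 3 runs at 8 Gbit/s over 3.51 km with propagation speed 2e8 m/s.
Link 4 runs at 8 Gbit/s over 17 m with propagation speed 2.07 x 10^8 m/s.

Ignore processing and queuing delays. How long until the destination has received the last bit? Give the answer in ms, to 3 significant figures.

120 ms

L = 76000 bits.
Transmission delay per hop = L/R = 76000/8000000000 = 0.0095 ms; 4 hops → 0.038 ms.
Propagation delays (d/s per hop): 120, 9.66667e-05, 0.01755, 8.21256e-05 ms; sum = 120.018 ms.
End-to-end = 120 ms.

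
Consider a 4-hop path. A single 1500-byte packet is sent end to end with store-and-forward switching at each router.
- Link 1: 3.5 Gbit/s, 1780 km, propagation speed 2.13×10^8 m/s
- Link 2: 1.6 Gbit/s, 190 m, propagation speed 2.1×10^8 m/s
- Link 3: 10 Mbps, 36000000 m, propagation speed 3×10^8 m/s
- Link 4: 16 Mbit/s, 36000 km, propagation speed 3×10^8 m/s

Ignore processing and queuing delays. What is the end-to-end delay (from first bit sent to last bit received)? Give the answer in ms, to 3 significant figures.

L = 1500 × 8 = 12000 bits.
Transmission delays (L/R per hop): 0.00342857, 0.0075, 1.2, 0.75 ms; sum = 1.96093 ms.
Propagation delays (d/s per hop): 8.35681, 0.000904762, 120, 120 ms; sum = 248.358 ms.
End-to-end = 250 ms.

250 ms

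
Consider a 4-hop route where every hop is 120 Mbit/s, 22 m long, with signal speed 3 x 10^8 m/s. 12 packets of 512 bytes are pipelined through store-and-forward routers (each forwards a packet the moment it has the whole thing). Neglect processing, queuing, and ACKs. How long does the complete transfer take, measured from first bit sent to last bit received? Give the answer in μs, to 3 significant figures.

Per-hop transmission t_tx = L/R = 4096/120000000 = 34.1333 μs.
Per-hop propagation t_prop = 22/300000000 = 0.0733333 μs.
Pipeline fill: first packet needs 4·t_tx to clear all hops; remaining 11 packets each add one t_tx.
Total = (4+12-1)·t_tx + 4·t_prop = 15·34.1333 + 4·0.0733333 = 512 μs.

512 μs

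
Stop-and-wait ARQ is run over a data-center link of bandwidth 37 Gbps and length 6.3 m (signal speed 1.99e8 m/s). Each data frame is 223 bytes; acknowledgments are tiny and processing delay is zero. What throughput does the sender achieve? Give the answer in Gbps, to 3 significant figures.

t_tx = L/R = 1784/37000000000 = 4.82162e-08 s.
t_prop = 6.3/199000000 = 3.16583e-08 s; RTT = 6.33166e-08 s.
Cycle = t_tx + RTT = 1.11533e-07 s.
Throughput = L / cycle = 1784 / 1.11533e-07 = 16.0 Gbps.

16.0 Gbps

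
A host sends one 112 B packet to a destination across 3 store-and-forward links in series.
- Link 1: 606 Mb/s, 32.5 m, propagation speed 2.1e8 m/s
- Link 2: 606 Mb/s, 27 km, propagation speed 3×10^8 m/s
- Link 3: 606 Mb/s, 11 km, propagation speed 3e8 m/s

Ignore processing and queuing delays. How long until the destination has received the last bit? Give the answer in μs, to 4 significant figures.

L = 112 × 8 = 896 bits.
Transmission delay per hop = L/R = 896/606000000 = 1.47855 μs; 3 hops → 4.43564 μs.
Propagation delays (d/s per hop): 0.154762, 90, 36.6667 μs; sum = 126.821 μs.
End-to-end = 131.3 μs.

131.3 μs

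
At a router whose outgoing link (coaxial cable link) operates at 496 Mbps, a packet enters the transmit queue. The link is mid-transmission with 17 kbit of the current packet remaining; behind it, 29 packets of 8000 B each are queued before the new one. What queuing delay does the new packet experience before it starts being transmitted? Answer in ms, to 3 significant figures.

Each queued packet: L/R = 64000/496000000 = 0.129032 ms.
29 queued → 3.74194 ms.
Plus remaining 17000 bits of current packet: 0.0342742 ms.
Queuing delay = 3.78 ms.

3.78 ms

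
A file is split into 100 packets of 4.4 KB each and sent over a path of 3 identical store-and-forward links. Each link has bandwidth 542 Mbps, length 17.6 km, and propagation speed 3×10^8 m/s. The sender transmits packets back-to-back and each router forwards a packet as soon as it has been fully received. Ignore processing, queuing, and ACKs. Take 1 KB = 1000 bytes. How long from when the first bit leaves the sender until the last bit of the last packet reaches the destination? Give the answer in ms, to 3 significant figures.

6.80 ms

Per-hop transmission t_tx = L/R = 35200/542000000 = 0.0649446 ms.
Per-hop propagation t_prop = 17600/300000000 = 0.0586667 ms.
Pipeline fill: first packet needs 3·t_tx to clear all hops; remaining 99 packets each add one t_tx.
Total = (3+100-1)·t_tx + 3·t_prop = 102·0.0649446 + 3·0.0586667 = 6.80 ms.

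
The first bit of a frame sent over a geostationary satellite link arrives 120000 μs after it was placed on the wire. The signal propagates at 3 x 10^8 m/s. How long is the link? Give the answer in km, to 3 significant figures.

36000 km

d = s × t_prop = 300000000 × 0.12 = 36000 km.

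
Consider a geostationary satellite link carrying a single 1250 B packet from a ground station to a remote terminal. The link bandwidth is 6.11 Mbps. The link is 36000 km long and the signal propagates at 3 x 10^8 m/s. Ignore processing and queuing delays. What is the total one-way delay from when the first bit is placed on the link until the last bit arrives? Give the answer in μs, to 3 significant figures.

122000 μs

L = 1250 × 8 = 10000 bits.
Transmission delay = L/R = 10000 / 6110000 = 1636.66 μs.
Propagation delay = d/s = 36000000 m / 300000000 m/s = 120000 μs.
Total = 122000 μs.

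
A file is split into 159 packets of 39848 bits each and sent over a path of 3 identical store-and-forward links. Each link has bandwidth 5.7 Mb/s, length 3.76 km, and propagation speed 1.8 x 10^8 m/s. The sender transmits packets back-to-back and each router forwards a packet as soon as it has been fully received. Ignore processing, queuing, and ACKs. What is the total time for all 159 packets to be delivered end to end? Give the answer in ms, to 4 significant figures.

1126 ms

Per-hop transmission t_tx = L/R = 39848/5700000 = 6.99088 ms.
Per-hop propagation t_prop = 3760/180000000 = 0.0208889 ms.
Pipeline fill: first packet needs 3·t_tx to clear all hops; remaining 158 packets each add one t_tx.
Total = (3+159-1)·t_tx + 3·t_prop = 161·6.99088 + 3·0.0208889 = 1126 ms.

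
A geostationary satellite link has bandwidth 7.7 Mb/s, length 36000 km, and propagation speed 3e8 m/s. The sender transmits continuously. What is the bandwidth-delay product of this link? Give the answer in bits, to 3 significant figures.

924000 bits

Propagation delay = 36000000 / 300000000 = 0.12 s.
BDP = R × t_prop = 7700000 × 0.12 = 924000 bits.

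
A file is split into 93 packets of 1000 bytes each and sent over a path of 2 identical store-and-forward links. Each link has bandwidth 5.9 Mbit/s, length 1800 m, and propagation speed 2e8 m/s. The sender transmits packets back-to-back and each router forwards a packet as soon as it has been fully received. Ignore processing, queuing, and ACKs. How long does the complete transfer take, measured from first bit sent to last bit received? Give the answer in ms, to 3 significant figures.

127 ms

Per-hop transmission t_tx = L/R = 8000/5900000 = 1.35593 ms.
Per-hop propagation t_prop = 1800/200000000 = 0.009 ms.
Pipeline fill: first packet needs 2·t_tx to clear all hops; remaining 92 packets each add one t_tx.
Total = (2+93-1)·t_tx + 2·t_prop = 94·1.35593 + 2·0.009 = 127 ms.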